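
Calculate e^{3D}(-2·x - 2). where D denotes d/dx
- 2 x - 8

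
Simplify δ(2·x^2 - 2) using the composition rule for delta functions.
\frac{\delta(x - 1) + \delta(x + 1)}{4}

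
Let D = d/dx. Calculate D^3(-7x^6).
- 840 x^{3}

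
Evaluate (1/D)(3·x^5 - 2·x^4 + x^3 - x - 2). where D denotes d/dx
\frac{x^{6}}{2} - \frac{2 x^{5}}{5} + \frac{x^{4}}{4} - \frac{x^{2}}{2} - 2 x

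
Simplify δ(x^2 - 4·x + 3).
\frac{\delta(x - 3) + \delta(x - 1)}{2}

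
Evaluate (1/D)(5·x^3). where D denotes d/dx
\frac{5 x^{4}}{4}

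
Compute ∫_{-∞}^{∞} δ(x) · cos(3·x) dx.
1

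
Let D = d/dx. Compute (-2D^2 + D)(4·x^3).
12 x \left(x - 4\right)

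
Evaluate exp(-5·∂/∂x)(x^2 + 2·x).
x^{2} - 8 x + 15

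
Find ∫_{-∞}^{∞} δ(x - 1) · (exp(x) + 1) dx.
1 + e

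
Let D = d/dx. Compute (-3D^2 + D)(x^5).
5 x^{3} \left(x - 12\right)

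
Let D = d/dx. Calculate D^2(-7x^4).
- 84 x^{2}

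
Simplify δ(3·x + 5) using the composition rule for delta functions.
\frac{\delta(x + 5/3)}{3}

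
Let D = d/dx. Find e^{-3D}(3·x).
3 x - 9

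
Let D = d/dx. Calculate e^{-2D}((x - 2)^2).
x^{2} - 8 x + 16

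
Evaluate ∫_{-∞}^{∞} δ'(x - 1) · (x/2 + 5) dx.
- \frac{1}{2}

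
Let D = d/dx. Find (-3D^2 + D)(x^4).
4 x^{2} \left(x - 9\right)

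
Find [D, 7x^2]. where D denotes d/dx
14 x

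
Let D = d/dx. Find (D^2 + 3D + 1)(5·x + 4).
5 x + 19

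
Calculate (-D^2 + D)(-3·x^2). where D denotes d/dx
6 - 6 x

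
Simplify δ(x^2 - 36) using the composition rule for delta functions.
\frac{\delta(x - 6) + \delta(x + 6)}{12}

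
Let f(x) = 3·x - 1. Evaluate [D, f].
3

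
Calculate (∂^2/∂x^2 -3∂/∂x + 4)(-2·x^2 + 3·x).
- 8 x^{2} + 24 x - 13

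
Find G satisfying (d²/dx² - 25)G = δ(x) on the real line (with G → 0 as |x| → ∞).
-\frac{e^{-5|x|}}{10}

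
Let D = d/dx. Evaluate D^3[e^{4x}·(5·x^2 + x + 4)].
\left(320 x^{2} + 544 x + 424\right) e^{4 x}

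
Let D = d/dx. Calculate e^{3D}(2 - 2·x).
- 2 x - 4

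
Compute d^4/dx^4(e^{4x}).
256 e^{4 x}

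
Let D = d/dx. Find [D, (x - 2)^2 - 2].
2 x - 4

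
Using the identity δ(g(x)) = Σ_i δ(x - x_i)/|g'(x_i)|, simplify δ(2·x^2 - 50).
\frac{\delta(x - 5) + \delta(x + 5)}{20}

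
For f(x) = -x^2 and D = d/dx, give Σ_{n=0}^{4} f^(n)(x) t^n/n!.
- t^{2} - 2 t x - x^{2}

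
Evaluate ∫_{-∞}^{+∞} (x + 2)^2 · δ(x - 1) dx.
9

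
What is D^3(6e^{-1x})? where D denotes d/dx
- 6 e^{- x}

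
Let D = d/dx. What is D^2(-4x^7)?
- 168 x^{5}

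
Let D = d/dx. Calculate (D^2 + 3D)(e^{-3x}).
0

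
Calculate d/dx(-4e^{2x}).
- 8 e^{2 x}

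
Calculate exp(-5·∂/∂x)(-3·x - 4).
11 - 3 x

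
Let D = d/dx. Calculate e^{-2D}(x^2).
x^{2} - 4 x + 4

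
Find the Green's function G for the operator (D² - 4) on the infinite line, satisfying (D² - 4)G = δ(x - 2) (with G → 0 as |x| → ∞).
-\frac{e^{-2|x - 2|}}{4}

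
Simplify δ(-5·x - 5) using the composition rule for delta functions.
\frac{\delta(x + 1)}{5}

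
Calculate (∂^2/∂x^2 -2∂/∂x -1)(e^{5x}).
14 e^{5 x}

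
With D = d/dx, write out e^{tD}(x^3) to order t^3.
t^{3} + 3 t^{2} x + 3 t x^{2} + x^{3}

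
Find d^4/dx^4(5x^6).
1800 x^{2}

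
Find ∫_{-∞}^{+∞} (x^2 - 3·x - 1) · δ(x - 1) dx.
-3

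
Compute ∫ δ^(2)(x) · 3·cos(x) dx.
-3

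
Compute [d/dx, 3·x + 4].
3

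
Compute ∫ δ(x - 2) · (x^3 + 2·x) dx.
12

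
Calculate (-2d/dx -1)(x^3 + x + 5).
- x^{3} - 6 x^{2} - x - 7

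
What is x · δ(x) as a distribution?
0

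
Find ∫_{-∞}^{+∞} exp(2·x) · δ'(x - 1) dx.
- 2 e^{2}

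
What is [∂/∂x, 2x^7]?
14 x^{6}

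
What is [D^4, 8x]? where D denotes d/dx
32D^{3}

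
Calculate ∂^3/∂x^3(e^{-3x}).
- 27 e^{- 3 x}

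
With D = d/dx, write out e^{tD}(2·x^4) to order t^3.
2 x \left(4 t^{3} + 6 t^{2} x + 4 t x^{2} + x^{3}\right)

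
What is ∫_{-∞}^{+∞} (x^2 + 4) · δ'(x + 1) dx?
2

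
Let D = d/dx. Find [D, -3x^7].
- 21 x^{6}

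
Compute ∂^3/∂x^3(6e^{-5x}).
- 750 e^{- 5 x}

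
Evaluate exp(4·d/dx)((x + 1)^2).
x^{2} + 10 x + 25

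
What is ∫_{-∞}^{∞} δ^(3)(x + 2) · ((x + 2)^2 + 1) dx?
0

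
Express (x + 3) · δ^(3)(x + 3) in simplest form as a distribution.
-3\delta^{(2)}(x + 3)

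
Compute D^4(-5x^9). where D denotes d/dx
- 15120 x^{5}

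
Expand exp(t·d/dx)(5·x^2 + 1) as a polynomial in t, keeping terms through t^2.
5 t^{2} + 10 t x + 5 x^{2} + 1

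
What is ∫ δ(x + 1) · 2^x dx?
\frac{1}{2}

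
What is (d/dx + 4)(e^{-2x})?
2 e^{- 2 x}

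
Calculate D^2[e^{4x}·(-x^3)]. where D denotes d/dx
- 2 x \left(8 x^{2} + 12 x + 3\right) e^{4 x}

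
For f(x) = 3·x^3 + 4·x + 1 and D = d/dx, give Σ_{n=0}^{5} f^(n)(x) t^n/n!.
3 t^{3} + 9 t^{2} x + t \left(9 x^{2} + 4\right) + 3 x^{3} + 4 x + 1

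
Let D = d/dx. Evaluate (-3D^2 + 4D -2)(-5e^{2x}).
30 e^{2 x}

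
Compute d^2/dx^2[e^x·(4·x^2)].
4 \left(x^{2} + 4 x + 2\right) e^{x}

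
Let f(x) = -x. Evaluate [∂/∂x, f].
-1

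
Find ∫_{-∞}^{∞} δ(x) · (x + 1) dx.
1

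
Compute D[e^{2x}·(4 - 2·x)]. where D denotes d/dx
\left(6 - 4 x\right) e^{2 x}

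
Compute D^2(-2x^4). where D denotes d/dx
- 24 x^{2}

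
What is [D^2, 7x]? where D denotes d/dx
14D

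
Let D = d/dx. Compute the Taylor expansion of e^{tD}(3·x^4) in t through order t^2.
3 x^{2} \left(6 t^{2} + 4 t x + x^{2}\right)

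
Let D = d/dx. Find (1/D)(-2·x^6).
- \frac{2 x^{7}}{7}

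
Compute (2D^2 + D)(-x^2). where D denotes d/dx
- 2 x - 4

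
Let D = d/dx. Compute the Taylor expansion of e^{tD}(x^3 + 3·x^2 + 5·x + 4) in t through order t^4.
t^{3} + 3 t^{2} \left(x + 1\right) + t \left(3 x^{2} + 6 x + 5\right) + x^{3} + 3 x^{2} + 5 x + 4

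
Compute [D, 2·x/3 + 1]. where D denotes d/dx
\frac{2}{3}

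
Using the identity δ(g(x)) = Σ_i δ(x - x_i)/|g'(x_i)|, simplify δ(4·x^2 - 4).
\frac{\delta(x - 1) + \delta(x + 1)}{8}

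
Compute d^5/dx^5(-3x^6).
- 2160 x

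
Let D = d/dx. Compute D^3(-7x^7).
- 1470 x^{4}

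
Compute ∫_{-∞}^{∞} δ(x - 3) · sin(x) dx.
\sin{\left(3 \right)}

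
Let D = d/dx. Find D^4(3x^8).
5040 x^{4}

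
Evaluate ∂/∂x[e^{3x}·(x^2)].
x \left(3 x + 2\right) e^{3 x}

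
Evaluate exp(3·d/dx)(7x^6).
7 x^{6} + 126 x^{5} + 945 x^{4} + 3780 x^{3} + 8505 x^{2} + 10206 x + 5103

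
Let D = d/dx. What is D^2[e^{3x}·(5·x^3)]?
15 x \left(3 x^{2} + 6 x + 2\right) e^{3 x}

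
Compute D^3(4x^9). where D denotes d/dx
2016 x^{6}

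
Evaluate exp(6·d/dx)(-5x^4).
- 5 x^{4} - 120 x^{3} - 1080 x^{2} - 4320 x - 6480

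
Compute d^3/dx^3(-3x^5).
- 180 x^{2}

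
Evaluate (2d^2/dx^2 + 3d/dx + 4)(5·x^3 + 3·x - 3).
20 x^{3} + 45 x^{2} + 72 x - 3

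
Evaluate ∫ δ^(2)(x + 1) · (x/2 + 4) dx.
0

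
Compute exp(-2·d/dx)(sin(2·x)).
\sin{\left(2 x - 4 \right)}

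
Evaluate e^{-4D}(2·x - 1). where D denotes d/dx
2 x - 9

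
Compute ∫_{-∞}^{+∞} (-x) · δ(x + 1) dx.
1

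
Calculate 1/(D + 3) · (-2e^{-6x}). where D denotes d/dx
\frac{2 e^{- 6 x}}{3}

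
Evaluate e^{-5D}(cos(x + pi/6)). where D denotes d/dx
\cos{\left(x - 5 + \frac{\pi}{6} \right)}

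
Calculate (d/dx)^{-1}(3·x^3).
\frac{3 x^{4}}{4}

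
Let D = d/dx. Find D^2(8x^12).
1056 x^{10}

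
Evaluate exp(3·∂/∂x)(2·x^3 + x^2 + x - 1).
2 x^{3} + 19 x^{2} + 61 x + 65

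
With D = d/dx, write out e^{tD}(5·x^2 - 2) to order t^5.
5 t^{2} + 10 t x + 5 x^{2} - 2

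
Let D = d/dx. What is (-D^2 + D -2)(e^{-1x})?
- 4 e^{- x}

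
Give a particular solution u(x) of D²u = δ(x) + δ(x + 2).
\frac{|x|}{2} + \frac{|x + 2|}{2}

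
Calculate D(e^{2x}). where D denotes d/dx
2 e^{2 x}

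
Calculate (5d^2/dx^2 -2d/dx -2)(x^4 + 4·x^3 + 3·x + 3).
- 2 x^{4} - 16 x^{3} + 36 x^{2} + 114 x - 12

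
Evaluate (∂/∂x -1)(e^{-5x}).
- 6 e^{- 5 x}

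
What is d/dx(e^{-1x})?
- e^{- x}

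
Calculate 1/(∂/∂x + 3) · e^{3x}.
\frac{e^{3 x}}{6}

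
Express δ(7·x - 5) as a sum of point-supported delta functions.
\frac{\delta(x - 5/7)}{7}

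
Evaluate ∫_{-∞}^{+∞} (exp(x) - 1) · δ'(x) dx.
-1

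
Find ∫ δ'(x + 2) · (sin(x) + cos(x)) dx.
- \sin{\left(2 \right)} - \cos{\left(2 \right)}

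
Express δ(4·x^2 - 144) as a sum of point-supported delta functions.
\frac{\delta(x - 6) + \delta(x + 6)}{48}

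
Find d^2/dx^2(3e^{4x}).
48 e^{4 x}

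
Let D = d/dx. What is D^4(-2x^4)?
-48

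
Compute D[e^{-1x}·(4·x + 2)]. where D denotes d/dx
2 \left(1 - 2 x\right) e^{- x}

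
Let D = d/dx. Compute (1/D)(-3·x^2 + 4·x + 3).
- x^{3} + 2 x^{2} + 3 x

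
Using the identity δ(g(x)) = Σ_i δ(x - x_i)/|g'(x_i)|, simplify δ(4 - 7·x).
\frac{\delta(x - 4/7)}{7}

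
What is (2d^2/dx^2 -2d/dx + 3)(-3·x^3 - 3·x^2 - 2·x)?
- 9 x^{3} + 9 x^{2} - 30 x - 8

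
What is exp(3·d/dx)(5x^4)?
5 x^{4} + 60 x^{3} + 270 x^{2} + 540 x + 405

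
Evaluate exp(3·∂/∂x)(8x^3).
8 x^{3} + 72 x^{2} + 216 x + 216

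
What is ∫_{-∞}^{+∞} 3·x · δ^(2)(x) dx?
0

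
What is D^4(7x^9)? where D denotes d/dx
21168 x^{5}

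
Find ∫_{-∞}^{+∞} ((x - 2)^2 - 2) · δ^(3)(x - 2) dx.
0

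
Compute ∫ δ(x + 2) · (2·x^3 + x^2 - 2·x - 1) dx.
-9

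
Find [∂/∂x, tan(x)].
\frac{1}{\cos^{2}{\left(x \right)}}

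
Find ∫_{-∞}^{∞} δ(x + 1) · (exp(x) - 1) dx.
-1 + e^{-1}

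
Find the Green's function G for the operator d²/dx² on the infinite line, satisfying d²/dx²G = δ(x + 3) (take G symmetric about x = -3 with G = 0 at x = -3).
\frac{|x + 3|}{2}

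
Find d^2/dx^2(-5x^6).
- 150 x^{4}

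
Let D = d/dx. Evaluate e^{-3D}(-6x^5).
- 6 x^{5} + 90 x^{4} - 540 x^{3} + 1620 x^{2} - 2430 x + 1458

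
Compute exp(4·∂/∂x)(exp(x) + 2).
e^{x + 4} + 2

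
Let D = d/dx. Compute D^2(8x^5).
160 x^{3}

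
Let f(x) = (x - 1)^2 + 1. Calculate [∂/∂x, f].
2 x - 2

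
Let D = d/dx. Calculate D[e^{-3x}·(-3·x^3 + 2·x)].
\left(9 x^{3} - 9 x^{2} - 6 x + 2\right) e^{- 3 x}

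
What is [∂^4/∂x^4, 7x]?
28\frac{d^{3}}{dx^{3}}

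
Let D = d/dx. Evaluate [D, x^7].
7 x^{6}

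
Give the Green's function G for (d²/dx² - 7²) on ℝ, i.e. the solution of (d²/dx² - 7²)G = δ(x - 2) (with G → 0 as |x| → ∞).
-\frac{e^{-7|x - 2|}}{14}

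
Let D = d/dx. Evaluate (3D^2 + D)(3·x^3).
9 x \left(x + 6\right)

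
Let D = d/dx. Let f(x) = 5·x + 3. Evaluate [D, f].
5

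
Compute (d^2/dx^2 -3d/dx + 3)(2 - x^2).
- 3 x^{2} + 6 x + 4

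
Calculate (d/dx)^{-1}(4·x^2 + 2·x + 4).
\frac{4 x^{3}}{3} + x^{2} + 4 x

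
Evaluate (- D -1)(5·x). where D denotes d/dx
- 5 x - 5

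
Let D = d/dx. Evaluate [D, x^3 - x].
3 x^{2} - 1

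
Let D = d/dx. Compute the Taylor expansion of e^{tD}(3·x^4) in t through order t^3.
3 x \left(4 t^{3} + 6 t^{2} x + 4 t x^{2} + x^{3}\right)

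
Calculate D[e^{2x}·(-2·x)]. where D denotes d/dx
\left(- 4 x - 2\right) e^{2 x}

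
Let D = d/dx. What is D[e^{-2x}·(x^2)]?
2 x \left(1 - x\right) e^{- 2 x}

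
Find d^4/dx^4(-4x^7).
- 3360 x^{3}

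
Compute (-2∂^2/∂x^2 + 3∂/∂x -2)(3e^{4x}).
- 66 e^{4 x}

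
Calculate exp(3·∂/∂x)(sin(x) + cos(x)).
\sqrt{2} \sin{\left(x + \frac{\pi}{4} + 3 \right)}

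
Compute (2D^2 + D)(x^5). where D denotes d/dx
5 x^{3} \left(x + 8\right)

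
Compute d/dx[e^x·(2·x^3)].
2 x^{2} \left(x + 3\right) e^{x}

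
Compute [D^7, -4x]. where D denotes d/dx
-28D^{6}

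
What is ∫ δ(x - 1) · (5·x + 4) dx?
9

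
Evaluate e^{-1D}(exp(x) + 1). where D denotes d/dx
e^{x - 1} + 1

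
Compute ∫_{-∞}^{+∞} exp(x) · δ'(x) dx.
-1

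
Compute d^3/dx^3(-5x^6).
- 600 x^{3}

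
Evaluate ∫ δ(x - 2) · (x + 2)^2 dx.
16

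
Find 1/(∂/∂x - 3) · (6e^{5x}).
3 e^{5 x}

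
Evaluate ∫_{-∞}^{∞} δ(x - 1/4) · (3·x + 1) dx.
\frac{7}{4}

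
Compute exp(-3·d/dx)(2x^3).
2 x^{3} - 18 x^{2} + 54 x - 54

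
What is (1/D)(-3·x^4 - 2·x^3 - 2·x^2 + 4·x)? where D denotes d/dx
- \frac{3 x^{5}}{5} - \frac{x^{4}}{2} - \frac{2 x^{3}}{3} + 2 x^{2}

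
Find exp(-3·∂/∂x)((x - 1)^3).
x^{3} - 12 x^{2} + 48 x - 64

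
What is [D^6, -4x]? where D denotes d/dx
-24D^{5}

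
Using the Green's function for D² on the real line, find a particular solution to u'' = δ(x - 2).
\frac{|x - 2|}{2}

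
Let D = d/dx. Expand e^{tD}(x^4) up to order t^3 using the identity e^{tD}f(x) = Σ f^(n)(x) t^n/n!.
x \left(4 t^{3} + 6 t^{2} x + 4 t x^{2} + x^{3}\right)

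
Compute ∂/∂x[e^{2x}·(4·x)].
\left(8 x + 4\right) e^{2 x}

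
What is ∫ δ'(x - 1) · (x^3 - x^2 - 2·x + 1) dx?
1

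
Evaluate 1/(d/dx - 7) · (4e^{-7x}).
- \frac{2 e^{- 7 x}}{7}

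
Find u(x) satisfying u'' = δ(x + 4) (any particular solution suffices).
\frac{|x + 4|}{2}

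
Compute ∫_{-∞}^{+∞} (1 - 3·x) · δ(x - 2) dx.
-5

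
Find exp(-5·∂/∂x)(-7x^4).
- 7 x^{4} + 140 x^{3} - 1050 x^{2} + 3500 x - 4375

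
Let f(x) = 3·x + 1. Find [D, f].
3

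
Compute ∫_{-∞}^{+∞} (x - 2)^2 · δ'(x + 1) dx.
6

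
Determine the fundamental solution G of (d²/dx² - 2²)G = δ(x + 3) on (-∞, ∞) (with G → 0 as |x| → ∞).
-\frac{e^{-2|x + 3|}}{4}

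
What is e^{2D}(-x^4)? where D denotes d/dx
- x^{4} - 8 x^{3} - 24 x^{2} - 32 x - 16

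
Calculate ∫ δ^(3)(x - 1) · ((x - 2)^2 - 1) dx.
0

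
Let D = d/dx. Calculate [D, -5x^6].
- 30 x^{5}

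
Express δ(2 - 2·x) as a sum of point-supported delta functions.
\frac{\delta(x - 1)}{2}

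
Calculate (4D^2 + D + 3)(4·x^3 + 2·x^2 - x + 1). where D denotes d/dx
12 x^{3} + 18 x^{2} + 97 x + 18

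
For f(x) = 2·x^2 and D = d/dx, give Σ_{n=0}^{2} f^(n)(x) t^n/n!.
2 t^{2} + 4 t x + 2 x^{2}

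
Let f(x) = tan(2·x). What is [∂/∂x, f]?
\frac{2}{\cos^{2}{\left(2 x \right)}}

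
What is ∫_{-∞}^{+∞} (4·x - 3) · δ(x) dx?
-3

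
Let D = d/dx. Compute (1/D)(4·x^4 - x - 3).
\frac{4 x^{5}}{5} - \frac{x^{2}}{2} - 3 x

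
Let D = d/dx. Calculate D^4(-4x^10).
- 20160 x^{6}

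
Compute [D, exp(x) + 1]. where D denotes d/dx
e^{x}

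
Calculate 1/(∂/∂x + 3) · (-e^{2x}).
- \frac{e^{2 x}}{5}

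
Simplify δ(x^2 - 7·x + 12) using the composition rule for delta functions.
\frac{\delta(x - 3) + \delta(x - 4)}{1}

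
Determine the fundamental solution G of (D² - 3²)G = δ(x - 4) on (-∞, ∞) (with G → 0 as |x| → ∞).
-\frac{e^{-3|x - 4|}}{6}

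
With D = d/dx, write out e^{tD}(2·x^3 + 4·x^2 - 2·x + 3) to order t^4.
2 t^{3} + t^{2} \left(6 x + 4\right) + 2 t \left(3 x^{2} + 4 x - 1\right) + 2 x^{3} + 4 x^{2} - 2 x + 3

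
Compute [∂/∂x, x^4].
4 x^{3}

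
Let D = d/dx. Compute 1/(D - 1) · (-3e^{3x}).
- \frac{3 e^{3 x}}{2}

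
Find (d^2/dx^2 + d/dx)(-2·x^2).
- 4 x - 4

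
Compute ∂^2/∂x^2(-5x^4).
- 60 x^{2}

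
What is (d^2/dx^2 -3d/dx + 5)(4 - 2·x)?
26 - 10 x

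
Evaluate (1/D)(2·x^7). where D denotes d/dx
\frac{x^{8}}{4}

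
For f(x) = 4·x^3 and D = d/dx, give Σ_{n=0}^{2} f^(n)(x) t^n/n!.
4 x \left(3 t^{2} + 3 t x + x^{2}\right)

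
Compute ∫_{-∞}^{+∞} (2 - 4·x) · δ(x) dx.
2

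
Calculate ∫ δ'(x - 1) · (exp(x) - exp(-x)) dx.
- 2 \cosh{\left(1 \right)}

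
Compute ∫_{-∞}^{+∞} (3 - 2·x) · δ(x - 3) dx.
-3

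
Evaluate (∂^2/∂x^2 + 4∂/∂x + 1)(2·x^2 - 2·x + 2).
2 x^{2} + 14 x - 2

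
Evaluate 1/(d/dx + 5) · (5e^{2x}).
\frac{5 e^{2 x}}{7}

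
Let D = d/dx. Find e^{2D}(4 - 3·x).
- 3 x - 2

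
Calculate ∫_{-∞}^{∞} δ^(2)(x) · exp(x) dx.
1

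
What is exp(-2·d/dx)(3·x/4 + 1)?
\frac{3 x}{4} - \frac{1}{2}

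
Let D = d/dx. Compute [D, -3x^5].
- 15 x^{4}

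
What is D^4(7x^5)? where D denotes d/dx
840 x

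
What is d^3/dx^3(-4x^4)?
- 96 x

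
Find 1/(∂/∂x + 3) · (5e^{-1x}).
\frac{5 e^{- x}}{2}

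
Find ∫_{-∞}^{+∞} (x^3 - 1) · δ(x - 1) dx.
0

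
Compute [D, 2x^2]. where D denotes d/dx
4 x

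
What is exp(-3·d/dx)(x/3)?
\frac{x}{3} - 1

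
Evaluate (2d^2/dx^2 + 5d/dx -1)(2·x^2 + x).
- 2 x^{2} + 19 x + 13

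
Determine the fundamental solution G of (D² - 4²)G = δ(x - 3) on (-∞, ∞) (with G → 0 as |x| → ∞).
-\frac{e^{-4|x - 3|}}{8}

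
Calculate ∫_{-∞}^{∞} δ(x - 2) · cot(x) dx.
\cot{\left(2 \right)}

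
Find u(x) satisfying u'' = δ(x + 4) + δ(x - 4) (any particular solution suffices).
\frac{|x + 4|}{2} + \frac{|x - 4|}{2}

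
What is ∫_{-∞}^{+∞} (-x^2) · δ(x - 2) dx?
-4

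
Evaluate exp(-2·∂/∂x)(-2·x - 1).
3 - 2 x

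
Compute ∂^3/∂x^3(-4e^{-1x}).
4 e^{- x}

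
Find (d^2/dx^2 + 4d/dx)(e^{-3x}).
- 3 e^{- 3 x}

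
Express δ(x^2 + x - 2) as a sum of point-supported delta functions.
\frac{\delta(x - 1) + \delta(x + 2)}{3}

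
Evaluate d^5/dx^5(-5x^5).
-600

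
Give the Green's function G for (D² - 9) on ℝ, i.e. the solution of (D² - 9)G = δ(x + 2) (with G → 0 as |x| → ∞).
-\frac{e^{-3|x + 2|}}{6}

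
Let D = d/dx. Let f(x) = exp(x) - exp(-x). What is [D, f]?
2 \cosh{\left(x \right)}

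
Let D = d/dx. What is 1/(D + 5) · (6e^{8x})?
\frac{6 e^{8 x}}{13}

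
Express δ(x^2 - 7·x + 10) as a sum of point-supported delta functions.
\frac{\delta(x - 5) + \delta(x - 2)}{3}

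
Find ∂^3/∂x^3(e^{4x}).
64 e^{4 x}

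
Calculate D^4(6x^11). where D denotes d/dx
47520 x^{7}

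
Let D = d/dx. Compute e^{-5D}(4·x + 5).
4 x - 15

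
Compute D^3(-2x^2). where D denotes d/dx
0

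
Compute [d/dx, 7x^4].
28 x^{3}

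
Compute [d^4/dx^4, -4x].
-16\frac{d^{3}}{dx^{3}}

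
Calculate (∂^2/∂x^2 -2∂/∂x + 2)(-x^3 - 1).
- 2 x^{3} + 6 x^{2} - 6 x - 2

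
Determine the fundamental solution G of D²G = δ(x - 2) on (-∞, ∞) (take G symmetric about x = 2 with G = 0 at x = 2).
\frac{|x - 2|}{2}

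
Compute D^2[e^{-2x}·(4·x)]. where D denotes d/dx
16 \left(x - 1\right) e^{- 2 x}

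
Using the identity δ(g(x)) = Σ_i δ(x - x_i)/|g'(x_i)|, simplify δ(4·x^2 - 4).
\frac{\delta(x - 1) + \delta(x + 1)}{8}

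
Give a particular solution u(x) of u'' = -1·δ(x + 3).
-\frac{|x + 3|}{2}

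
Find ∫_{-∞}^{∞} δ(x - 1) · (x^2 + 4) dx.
5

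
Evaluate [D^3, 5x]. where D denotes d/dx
15D^{2}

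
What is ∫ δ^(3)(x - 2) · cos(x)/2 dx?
- \frac{\sin{\left(2 \right)}}{2}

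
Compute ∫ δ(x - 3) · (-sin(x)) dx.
- \sin{\left(3 \right)}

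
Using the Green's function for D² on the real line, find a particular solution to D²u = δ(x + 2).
\frac{|x + 2|}{2}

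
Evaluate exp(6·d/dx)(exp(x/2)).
e^{\frac{x}{2} + 3}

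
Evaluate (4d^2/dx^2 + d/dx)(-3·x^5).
15 x^{3} \left(- x - 16\right)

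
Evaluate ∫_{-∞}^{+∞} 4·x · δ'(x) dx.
-4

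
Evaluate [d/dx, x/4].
\frac{1}{4}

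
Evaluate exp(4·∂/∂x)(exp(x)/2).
\frac{e^{x + 4}}{2}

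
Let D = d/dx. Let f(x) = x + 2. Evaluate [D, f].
1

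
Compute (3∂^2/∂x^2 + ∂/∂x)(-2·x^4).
8 x^{2} \left(- x - 9\right)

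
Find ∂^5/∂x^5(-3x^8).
- 20160 x^{3}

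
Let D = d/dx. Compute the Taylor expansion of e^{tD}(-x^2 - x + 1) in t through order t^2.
- t^{2} - t \left(2 x + 1\right) - x^{2} - x + 1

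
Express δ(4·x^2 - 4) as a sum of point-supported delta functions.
\frac{\delta(x - 1) + \delta(x + 1)}{8}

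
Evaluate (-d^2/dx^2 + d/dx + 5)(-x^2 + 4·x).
- 5 x^{2} + 18 x + 6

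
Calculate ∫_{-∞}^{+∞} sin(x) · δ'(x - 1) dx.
- \cos{\left(1 \right)}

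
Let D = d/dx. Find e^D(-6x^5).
- 6 x^{5} - 30 x^{4} - 60 x^{3} - 60 x^{2} - 30 x - 6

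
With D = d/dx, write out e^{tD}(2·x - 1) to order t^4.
2 t + 2 x - 1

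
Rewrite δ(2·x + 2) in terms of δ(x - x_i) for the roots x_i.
\frac{\delta(x + 1)}{2}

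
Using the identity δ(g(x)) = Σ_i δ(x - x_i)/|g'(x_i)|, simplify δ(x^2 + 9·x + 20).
\frac{\delta(x + 4) + \delta(x + 5)}{1}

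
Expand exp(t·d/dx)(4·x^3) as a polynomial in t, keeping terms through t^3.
4 t^{3} + 12 t^{2} x + 12 t x^{2} + 4 x^{3}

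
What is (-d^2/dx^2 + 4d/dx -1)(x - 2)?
6 - x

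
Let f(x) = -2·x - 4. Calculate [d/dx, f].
-2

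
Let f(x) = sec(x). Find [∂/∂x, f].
\tan{\left(x \right)} \sec{\left(x \right)}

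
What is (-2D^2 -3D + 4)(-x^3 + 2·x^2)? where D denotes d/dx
- 4 x^{3} + 17 x^{2} - 8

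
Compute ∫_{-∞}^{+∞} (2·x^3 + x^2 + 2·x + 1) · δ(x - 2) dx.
25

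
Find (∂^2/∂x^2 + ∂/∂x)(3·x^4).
12 x^{2} \left(x + 3\right)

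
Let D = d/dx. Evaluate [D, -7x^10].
- 70 x^{9}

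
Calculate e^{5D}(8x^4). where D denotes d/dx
8 x^{4} + 160 x^{3} + 1200 x^{2} + 4000 x + 5000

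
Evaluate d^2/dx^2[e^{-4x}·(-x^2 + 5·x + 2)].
2 \left(- 8 x^{2} + 48 x - 5\right) e^{- 4 x}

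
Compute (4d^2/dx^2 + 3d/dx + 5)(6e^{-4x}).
342 e^{- 4 x}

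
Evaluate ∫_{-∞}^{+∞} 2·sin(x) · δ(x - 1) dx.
2 \sin{\left(1 \right)}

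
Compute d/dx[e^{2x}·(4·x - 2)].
8 x e^{2 x}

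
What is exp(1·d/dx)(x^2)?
x^{2} + 2 x + 1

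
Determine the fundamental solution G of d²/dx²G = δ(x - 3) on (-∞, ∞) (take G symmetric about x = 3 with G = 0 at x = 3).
\frac{|x - 3|}{2}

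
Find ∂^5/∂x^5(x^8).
6720 x^{3}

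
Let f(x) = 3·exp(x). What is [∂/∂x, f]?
3 e^{x}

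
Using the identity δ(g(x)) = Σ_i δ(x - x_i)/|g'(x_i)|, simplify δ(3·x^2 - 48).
\frac{\delta(x - 4) + \delta(x + 4)}{24}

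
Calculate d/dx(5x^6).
30 x^{5}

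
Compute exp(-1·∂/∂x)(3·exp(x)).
3 e^{x - 1}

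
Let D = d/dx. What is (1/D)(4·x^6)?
\frac{4 x^{7}}{7}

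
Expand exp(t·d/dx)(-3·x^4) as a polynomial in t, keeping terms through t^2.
3 x^{2} \left(- 6 t^{2} - 4 t x - x^{2}\right)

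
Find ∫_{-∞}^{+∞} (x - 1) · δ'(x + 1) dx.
-1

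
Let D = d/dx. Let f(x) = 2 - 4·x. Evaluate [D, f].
-4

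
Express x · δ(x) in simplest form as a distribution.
0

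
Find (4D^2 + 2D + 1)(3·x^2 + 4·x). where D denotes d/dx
3 x^{2} + 16 x + 32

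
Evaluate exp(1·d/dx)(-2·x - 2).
- 2 x - 4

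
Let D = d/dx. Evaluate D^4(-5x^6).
- 1800 x^{2}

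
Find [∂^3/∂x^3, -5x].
-15\frac{d^{2}}{dx^{2}}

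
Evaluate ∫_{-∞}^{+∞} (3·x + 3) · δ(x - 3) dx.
12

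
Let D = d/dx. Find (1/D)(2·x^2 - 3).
\frac{2 x^{3}}{3} - 3 x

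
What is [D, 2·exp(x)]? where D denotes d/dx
2 e^{x}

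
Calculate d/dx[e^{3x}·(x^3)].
3 x^{2} \left(x + 1\right) e^{3 x}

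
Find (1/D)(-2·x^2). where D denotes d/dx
- \frac{2 x^{3}}{3}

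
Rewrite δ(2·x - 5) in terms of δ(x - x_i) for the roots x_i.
\frac{\delta(x - 5/2)}{2}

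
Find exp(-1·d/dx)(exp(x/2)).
e^{\frac{x}{2} - \frac{1}{2}}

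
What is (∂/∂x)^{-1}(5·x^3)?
\frac{5 x^{4}}{4}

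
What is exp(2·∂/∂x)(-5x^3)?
- 5 x^{3} - 30 x^{2} - 60 x - 40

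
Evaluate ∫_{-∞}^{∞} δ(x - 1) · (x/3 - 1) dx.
- \frac{2}{3}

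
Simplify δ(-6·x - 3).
\frac{\delta(x + 1/2)}{6}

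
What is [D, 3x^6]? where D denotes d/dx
18 x^{5}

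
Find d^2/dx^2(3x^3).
18 x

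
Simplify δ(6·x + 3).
\frac{\delta(x + 1/2)}{6}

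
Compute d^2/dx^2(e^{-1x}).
e^{- x}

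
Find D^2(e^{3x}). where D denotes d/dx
9 e^{3 x}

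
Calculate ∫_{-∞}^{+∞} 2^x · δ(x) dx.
1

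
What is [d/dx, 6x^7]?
42 x^{6}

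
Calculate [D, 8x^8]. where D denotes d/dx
64 x^{7}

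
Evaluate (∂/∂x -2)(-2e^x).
2 e^{x}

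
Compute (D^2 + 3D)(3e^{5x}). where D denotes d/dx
120 e^{5 x}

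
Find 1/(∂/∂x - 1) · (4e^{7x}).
\frac{2 e^{7 x}}{3}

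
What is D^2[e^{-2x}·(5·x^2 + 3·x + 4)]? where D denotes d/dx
2 \left(10 x^{2} - 14 x + 7\right) e^{- 2 x}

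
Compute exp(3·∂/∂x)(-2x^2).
- 2 x^{2} - 12 x - 18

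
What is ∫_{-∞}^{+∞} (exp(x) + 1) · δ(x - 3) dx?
1 + e^{3}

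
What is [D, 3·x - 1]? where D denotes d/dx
3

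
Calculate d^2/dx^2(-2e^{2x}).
- 8 e^{2 x}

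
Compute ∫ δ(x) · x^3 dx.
0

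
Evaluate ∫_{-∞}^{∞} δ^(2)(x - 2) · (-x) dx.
0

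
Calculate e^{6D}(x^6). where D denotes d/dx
x^{6} + 36 x^{5} + 540 x^{4} + 4320 x^{3} + 19440 x^{2} + 46656 x + 46656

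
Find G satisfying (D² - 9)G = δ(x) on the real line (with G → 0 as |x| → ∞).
-\frac{e^{-3|x|}}{6}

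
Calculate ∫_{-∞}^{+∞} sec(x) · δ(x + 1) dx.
\sec{\left(1 \right)}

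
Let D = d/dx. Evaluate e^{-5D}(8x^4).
8 x^{4} - 160 x^{3} + 1200 x^{2} - 4000 x + 5000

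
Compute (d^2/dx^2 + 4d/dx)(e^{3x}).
21 e^{3 x}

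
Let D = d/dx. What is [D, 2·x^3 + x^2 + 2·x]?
6 x^{2} + 2 x + 2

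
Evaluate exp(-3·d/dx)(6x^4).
6 x^{4} - 72 x^{3} + 324 x^{2} - 648 x + 486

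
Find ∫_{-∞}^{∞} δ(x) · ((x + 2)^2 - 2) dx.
2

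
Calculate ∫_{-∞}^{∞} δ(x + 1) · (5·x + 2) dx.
-3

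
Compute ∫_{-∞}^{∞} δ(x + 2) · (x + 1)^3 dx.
-1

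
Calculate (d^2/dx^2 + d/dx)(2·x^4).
8 x^{2} \left(x + 3\right)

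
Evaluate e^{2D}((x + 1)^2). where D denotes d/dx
x^{2} + 6 x + 9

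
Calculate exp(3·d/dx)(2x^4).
2 x^{4} + 24 x^{3} + 108 x^{2} + 216 x + 162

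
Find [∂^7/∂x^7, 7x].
49\frac{d^{6}}{dx^{6}}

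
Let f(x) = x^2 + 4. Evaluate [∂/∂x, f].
2 x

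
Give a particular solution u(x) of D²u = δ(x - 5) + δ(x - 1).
\frac{|x - 5|}{2} + \frac{|x - 1|}{2}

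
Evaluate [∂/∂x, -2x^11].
- 22 x^{10}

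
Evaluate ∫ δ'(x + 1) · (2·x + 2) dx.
-2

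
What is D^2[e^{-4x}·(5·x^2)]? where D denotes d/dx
10 \left(8 x^{2} - 8 x + 1\right) e^{- 4 x}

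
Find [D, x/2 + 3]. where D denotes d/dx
\frac{1}{2}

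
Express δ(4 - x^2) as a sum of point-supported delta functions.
\frac{\delta(x - 2) + \delta(x + 2)}{4}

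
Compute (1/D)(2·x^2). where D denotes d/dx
\frac{2 x^{3}}{3}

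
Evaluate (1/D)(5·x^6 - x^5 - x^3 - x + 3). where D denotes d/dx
\frac{5 x^{7}}{7} - \frac{x^{6}}{6} - \frac{x^{4}}{4} - \frac{x^{2}}{2} + 3 x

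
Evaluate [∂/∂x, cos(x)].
- \sin{\left(x \right)}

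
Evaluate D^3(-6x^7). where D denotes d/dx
- 1260 x^{4}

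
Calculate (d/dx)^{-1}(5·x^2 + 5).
\frac{5 x^{3}}{3} + 5 x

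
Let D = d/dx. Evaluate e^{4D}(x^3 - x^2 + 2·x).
x^{3} + 11 x^{2} + 42 x + 56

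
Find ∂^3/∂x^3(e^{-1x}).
- e^{- x}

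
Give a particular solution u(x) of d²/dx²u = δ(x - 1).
\frac{|x - 1|}{2}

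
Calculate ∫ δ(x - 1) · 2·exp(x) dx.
2 e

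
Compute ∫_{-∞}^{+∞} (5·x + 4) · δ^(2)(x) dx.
0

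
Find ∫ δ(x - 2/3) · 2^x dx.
2^{\frac{2}{3}}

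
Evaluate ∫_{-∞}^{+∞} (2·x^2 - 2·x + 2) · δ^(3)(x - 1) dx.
0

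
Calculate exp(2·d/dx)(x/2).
\frac{x}{2} + 1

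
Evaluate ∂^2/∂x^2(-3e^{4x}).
- 48 e^{4 x}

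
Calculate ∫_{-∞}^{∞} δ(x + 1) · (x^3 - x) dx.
0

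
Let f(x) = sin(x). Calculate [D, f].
\cos{\left(x \right)}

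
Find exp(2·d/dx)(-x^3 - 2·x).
- x^{3} - 6 x^{2} - 14 x - 12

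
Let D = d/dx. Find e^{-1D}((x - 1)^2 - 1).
x^{2} - 4 x + 3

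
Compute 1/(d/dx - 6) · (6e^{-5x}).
- \frac{6 e^{- 5 x}}{11}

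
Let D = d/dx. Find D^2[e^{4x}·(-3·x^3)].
- 6 x \left(8 x^{2} + 12 x + 3\right) e^{4 x}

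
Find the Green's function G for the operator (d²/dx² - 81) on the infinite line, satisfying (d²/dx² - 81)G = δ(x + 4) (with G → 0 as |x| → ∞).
-\frac{e^{-9|x + 4|}}{18}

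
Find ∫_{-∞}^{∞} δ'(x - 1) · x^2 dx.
-2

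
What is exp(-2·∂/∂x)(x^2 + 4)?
x^{2} - 4 x + 8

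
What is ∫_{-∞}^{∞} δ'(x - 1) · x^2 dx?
-2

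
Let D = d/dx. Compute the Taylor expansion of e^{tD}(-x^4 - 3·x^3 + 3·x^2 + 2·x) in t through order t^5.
- t^{4} - t^{3} \left(4 x + 3\right) - t^{2} \left(6 x^{2} + 9 x - 3\right) - t \left(4 x^{3} + 9 x^{2} - 6 x - 2\right) - x^{4} - 3 x^{3} + 3 x^{2} + 2 x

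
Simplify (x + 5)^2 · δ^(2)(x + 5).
2\delta(x + 5)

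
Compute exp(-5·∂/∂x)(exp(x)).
e^{x - 5}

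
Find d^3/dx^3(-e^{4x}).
- 64 e^{4 x}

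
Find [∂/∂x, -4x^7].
- 28 x^{6}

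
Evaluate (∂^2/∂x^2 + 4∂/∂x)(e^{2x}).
12 e^{2 x}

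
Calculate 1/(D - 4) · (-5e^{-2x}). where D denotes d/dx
\frac{5 e^{- 2 x}}{6}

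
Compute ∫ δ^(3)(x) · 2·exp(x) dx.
-2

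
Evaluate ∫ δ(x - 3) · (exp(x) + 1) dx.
1 + e^{3}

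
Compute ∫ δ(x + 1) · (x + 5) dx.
4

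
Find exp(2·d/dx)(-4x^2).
- 4 x^{2} - 16 x - 16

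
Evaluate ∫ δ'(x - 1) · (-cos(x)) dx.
- \sin{\left(1 \right)}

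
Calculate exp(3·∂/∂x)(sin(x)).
\sin{\left(x + 3 \right)}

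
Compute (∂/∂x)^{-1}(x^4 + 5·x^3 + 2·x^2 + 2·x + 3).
\frac{x^{5}}{5} + \frac{5 x^{4}}{4} + \frac{2 x^{3}}{3} + x^{2} + 3 x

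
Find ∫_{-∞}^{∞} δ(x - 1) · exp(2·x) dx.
e^{2}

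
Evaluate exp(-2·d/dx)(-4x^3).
- 4 x^{3} + 24 x^{2} - 48 x + 32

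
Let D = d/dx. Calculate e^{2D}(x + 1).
x + 3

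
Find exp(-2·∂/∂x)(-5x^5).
- 5 x^{5} + 50 x^{4} - 200 x^{3} + 400 x^{2} - 400 x + 160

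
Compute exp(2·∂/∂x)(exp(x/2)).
e^{\frac{x}{2} + 1}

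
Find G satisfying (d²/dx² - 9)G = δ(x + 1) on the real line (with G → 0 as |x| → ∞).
-\frac{e^{-3|x + 1|}}{6}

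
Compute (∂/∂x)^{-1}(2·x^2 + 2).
\frac{2 x^{3}}{3} + 2 x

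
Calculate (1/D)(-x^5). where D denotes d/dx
- \frac{x^{6}}{6}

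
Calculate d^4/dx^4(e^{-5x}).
625 e^{- 5 x}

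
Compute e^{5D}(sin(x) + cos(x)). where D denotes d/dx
\sqrt{2} \sin{\left(x + \frac{\pi}{4} + 5 \right)}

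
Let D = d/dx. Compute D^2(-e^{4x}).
- 16 e^{4 x}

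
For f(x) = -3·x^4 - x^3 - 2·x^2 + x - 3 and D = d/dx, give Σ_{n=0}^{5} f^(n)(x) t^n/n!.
- 3 t^{4} - t^{3} \left(12 x + 1\right) - t^{2} \left(18 x^{2} + 3 x + 2\right) - t \left(12 x^{3} + 3 x^{2} + 4 x - 1\right) - 3 x^{4} - x^{3} - 2 x^{2} + x - 3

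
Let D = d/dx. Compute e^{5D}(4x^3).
4 x^{3} + 60 x^{2} + 300 x + 500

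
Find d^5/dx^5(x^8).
6720 x^{3}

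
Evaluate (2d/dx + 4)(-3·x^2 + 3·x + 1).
10 - 12 x^{2}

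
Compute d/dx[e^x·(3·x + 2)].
\left(3 x + 5\right) e^{x}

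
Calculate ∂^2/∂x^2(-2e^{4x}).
- 32 e^{4 x}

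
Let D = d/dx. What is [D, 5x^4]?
20 x^{3}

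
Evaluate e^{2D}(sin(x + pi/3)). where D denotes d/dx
\sin{\left(x + \frac{\pi}{3} + 2 \right)}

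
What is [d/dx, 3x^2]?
6 x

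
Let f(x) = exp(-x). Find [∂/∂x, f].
- e^{- x}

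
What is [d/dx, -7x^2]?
- 14 x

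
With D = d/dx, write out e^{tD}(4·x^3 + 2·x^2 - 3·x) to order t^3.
4 t^{3} + t^{2} \left(12 x + 2\right) + t \left(12 x^{2} + 4 x - 3\right) + 4 x^{3} + 2 x^{2} - 3 x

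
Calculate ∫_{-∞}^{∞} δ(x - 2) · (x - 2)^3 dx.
0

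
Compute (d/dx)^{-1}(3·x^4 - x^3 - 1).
\frac{3 x^{5}}{5} - \frac{x^{4}}{4} - x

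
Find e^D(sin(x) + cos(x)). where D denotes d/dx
\sqrt{2} \sin{\left(x + \frac{\pi}{4} + 1 \right)}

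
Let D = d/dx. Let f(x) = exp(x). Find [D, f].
e^{x}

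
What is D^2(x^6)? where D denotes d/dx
30 x^{4}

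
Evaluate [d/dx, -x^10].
- 10 x^{9}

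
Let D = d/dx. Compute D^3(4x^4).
96 x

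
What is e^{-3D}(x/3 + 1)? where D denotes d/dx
\frac{x}{3}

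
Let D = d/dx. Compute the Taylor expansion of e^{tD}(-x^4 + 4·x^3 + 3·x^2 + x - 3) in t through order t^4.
- t^{4} + t^{3} \left(4 - 4 x\right) + t^{2} \left(- 6 x^{2} + 12 x + 3\right) + t \left(- 4 x^{3} + 12 x^{2} + 6 x + 1\right) - x^{4} + 4 x^{3} + 3 x^{2} + x - 3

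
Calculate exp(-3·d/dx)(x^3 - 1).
x^{3} - 9 x^{2} + 27 x - 28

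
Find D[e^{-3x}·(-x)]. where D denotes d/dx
\left(3 x - 1\right) e^{- 3 x}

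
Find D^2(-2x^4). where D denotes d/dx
- 24 x^{2}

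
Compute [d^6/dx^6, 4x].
24\frac{d^{5}}{dx^{5}}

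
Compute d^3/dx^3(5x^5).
300 x^{2}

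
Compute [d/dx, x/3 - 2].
\frac{1}{3}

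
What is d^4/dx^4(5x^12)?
59400 x^{8}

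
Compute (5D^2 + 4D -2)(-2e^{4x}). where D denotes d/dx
- 188 e^{4 x}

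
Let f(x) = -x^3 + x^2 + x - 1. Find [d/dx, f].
- 3 x^{2} + 2 x + 1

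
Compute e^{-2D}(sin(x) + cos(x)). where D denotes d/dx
\sqrt{2} \cos{\left(- x + \frac{\pi}{4} + 2 \right)}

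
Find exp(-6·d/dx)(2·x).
2 x - 12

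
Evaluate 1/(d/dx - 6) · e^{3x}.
- \frac{e^{3 x}}{3}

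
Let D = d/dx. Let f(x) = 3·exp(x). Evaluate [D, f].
3 e^{x}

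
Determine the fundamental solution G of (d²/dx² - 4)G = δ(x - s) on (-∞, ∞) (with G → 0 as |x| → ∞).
-\frac{e^{-2|x-s|}}{4}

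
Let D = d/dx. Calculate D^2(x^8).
56 x^{6}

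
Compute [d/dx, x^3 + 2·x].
3 x^{2} + 2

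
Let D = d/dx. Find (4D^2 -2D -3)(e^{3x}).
27 e^{3 x}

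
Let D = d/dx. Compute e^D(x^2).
x^{2} + 2 x + 1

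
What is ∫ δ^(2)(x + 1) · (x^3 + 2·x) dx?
-6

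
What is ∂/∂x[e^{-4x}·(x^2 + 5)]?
2 \left(- 2 x^{2} + x - 10\right) e^{- 4 x}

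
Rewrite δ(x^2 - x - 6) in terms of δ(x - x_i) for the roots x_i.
\frac{\delta(x + 2) + \delta(x - 3)}{5}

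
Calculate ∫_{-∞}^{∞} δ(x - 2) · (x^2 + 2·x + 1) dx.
9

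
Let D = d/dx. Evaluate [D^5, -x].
-5D^{4}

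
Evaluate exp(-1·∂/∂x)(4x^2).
4 x^{2} - 8 x + 4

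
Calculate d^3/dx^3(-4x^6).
- 480 x^{3}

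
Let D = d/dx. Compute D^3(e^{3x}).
27 e^{3 x}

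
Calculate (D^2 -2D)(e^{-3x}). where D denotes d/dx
15 e^{- 3 x}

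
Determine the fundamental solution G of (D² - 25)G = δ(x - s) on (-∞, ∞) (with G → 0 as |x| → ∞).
-\frac{e^{-5|x-s|}}{10}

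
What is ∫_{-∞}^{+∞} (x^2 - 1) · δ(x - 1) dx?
0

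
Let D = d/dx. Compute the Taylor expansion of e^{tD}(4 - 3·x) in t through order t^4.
- 3 t - 3 x + 4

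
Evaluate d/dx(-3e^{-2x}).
6 e^{- 2 x}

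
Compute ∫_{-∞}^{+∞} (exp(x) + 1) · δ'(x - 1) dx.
- e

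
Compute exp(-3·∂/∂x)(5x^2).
5 x^{2} - 30 x + 45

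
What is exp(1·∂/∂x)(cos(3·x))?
\cos{\left(3 x + 3 \right)}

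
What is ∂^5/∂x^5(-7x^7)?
- 17640 x^{2}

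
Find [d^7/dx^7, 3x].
21\frac{d^{6}}{dx^{6}}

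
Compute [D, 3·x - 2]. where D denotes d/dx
3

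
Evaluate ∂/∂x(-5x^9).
- 45 x^{8}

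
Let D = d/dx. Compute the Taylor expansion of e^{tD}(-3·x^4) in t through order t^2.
3 x^{2} \left(- 6 t^{2} - 4 t x - x^{2}\right)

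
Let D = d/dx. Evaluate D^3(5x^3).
30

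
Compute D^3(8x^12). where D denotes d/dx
10560 x^{9}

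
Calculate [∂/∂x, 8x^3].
24 x^{2}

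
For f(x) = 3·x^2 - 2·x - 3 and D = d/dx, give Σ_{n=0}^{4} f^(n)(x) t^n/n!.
3 t^{2} + 2 t \left(3 x - 1\right) + 3 x^{2} - 2 x - 3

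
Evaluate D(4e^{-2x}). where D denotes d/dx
- 8 e^{- 2 x}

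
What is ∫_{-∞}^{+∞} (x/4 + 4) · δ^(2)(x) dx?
0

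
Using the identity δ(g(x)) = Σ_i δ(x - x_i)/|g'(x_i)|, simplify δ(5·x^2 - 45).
\frac{\delta(x - 3) + \delta(x + 3)}{30}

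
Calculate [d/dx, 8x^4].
32 x^{3}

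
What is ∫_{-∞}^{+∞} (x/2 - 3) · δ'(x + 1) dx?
- \frac{1}{2}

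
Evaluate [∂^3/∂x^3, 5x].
15\frac{d^{2}}{dx^{2}}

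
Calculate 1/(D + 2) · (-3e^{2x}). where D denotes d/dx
- \frac{3 e^{2 x}}{4}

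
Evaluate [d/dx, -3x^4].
- 12 x^{3}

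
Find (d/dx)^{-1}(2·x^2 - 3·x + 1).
\frac{2 x^{3}}{3} - \frac{3 x^{2}}{2} + x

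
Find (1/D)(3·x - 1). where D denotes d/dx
\frac{3 x^{2}}{2} - x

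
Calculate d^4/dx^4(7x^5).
840 x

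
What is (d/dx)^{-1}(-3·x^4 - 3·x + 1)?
- \frac{3 x^{5}}{5} - \frac{3 x^{2}}{2} + x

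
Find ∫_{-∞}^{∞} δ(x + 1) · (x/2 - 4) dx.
- \frac{9}{2}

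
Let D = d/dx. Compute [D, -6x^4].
- 24 x^{3}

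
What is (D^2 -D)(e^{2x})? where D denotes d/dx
2 e^{2 x}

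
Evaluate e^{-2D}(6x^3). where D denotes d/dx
6 x^{3} - 36 x^{2} + 72 x - 48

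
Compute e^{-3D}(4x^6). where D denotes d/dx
4 x^{6} - 72 x^{5} + 540 x^{4} - 2160 x^{3} + 4860 x^{2} - 5832 x + 2916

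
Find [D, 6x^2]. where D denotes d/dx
12 x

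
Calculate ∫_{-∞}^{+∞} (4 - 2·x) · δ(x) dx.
4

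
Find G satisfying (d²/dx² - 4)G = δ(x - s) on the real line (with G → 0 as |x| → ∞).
-\frac{e^{-2|x-s|}}{4}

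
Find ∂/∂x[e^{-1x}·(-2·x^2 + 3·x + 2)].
\left(2 x^{2} - 7 x + 1\right) e^{- x}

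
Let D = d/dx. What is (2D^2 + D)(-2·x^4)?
8 x^{2} \left(- x - 6\right)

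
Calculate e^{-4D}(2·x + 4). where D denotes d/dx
2 x - 4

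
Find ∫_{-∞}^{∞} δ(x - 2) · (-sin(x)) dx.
- \sin{\left(2 \right)}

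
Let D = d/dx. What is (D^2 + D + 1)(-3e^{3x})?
- 39 e^{3 x}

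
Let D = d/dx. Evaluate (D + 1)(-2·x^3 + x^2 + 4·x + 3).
- 2 x^{3} - 5 x^{2} + 6 x + 7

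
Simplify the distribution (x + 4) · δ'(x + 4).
-\delta(x + 4)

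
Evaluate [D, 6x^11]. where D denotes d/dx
66 x^{10}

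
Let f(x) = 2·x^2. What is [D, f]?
4 x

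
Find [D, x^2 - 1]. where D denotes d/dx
2 x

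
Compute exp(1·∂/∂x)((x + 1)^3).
x^{3} + 6 x^{2} + 12 x + 8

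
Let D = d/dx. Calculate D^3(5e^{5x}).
625 e^{5 x}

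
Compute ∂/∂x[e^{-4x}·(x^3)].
x^{2} \left(3 - 4 x\right) e^{- 4 x}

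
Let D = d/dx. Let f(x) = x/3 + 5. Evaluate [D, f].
\frac{1}{3}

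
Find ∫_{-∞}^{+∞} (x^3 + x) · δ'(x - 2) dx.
-13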